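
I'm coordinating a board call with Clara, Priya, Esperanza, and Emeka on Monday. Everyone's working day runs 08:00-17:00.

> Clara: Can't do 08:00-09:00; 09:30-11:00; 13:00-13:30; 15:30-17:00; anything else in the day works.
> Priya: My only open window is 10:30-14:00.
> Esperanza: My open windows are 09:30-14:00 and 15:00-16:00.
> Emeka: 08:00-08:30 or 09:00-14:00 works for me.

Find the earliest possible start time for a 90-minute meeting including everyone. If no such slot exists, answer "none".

Clara free: 09:00-09:30, 11:00-13:00, 13:30-15:30 (invert busy blocks within the working day).
Priya free: 10:30-14:00.
Esperanza free: 09:30-14:00, 15:00-16:00.
Emeka free: 08:00-08:30, 09:00-14:00.
Clara ∩ Priya: 11:00-13:00, 13:30-14:00.
Clara ∩ Priya ∩ Esperanza: 11:00-13:00, 13:30-14:00.
Clara ∩ Priya ∩ Esperanza ∩ Emeka: 11:00-13:00, 13:30-14:00.
The first common window of at least 90 minutes is 11:00-13:00, so the earliest start is 11:00.

11:00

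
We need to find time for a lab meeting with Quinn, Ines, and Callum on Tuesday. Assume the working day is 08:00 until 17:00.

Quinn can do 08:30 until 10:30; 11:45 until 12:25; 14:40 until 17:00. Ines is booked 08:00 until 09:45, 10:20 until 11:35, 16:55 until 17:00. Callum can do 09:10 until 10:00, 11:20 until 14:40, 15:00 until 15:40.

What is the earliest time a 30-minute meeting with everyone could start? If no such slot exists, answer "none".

Quinn free: 08:30-10:30, 11:45-12:25, 14:40-17:00.
Ines free: 09:45-10:20, 11:35-16:55 (invert busy blocks within the working day).
Callum free: 09:10-10:00, 11:20-14:40, 15:00-15:40.
Quinn ∩ Ines: 09:45-10:20, 11:45-12:25, 14:40-16:55.
Quinn ∩ Ines ∩ Callum: 09:45-10:00, 11:45-12:25, 15:00-15:40.
The first common window of at least 30 minutes is 11:45-12:25, so the earliest start is 11:45.

11:45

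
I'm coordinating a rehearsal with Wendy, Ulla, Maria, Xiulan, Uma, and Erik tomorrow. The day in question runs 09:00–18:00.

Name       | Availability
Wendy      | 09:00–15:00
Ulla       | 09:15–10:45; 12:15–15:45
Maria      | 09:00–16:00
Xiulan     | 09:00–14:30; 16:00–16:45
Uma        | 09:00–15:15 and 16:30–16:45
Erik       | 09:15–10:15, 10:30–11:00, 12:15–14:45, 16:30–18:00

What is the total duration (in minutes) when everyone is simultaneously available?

210

Wendy ∩ Ulla: 09:15-10:45, 12:15-15:00.
Wendy ∩ Ulla ∩ Maria: 09:15-10:45, 12:15-15:00.
Wendy ∩ Ulla ∩ Maria ∩ Xiulan: 09:15-10:45, 12:15-14:30.
Wendy ∩ Ulla ∩ Maria ∩ Xiulan ∩ Uma: 09:15-10:45, 12:15-14:30.
Wendy ∩ Ulla ∩ Maria ∩ Xiulan ∩ Uma ∩ Erik: 09:15-10:15, 10:30-10:45, 12:15-14:30.
Summing the common windows: 60 + 15 + 135 = 210 minutes.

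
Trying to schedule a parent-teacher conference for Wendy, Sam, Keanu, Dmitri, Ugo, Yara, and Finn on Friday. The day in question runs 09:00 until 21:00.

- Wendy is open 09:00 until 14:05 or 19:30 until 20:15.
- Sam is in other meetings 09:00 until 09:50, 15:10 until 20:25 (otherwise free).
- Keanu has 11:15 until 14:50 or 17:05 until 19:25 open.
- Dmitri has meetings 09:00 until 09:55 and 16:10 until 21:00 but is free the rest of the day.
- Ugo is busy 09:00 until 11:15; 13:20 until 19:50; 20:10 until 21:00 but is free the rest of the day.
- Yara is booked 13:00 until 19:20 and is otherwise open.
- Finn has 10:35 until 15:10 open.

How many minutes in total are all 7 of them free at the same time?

Wendy free: 09:00-14:05, 19:30-20:15.
Sam free: 09:50-15:10, 20:25-21:00 (invert busy blocks within the working day).
Keanu free: 11:15-14:50, 17:05-19:25.
Dmitri free: 09:55-16:10 (invert busy blocks within the working day).
Ugo free: 11:15-13:20, 19:50-20:10 (invert busy blocks within the working day).
Yara free: 09:00-13:00, 19:20-21:00 (invert busy blocks within the working day).
Finn free: 10:35-15:10.
Wendy ∩ Sam: 09:50-14:05.
Wendy ∩ Sam ∩ Keanu: 11:15-14:05.
Wendy ∩ Sam ∩ Keanu ∩ Dmitri: 11:15-14:05.
Wendy ∩ Sam ∩ Keanu ∩ Dmitri ∩ Ugo: 11:15-13:20.
Wendy ∩ Sam ∩ Keanu ∩ Dmitri ∩ Ugo ∩ Yara: 11:15-13:00.
Wendy ∩ Sam ∩ Keanu ∩ Dmitri ∩ Ugo ∩ Yara ∩ Finn: 11:15-13:00.
Those are the intersection windows.
That's a single block of 105 minutes.

105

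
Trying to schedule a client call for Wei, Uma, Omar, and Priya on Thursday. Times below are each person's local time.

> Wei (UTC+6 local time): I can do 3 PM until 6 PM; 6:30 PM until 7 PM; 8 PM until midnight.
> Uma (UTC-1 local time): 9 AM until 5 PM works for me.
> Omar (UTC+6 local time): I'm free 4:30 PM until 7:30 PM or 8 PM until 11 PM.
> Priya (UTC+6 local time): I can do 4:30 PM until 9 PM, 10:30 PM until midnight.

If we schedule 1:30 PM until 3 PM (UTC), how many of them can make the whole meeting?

Wei in UTC: 09:00-12:00, 12:30-13:00, 14:00-18:00 (subtract 6h to convert from UTC+6).
Uma in UTC: 10:00-18:00 (add 1h to convert from UTC-1).
Omar in UTC: 10:30-13:30, 14:00-17:00 (subtract 6h to convert from UTC+6).
Priya in UTC: 10:30-15:00, 16:30-18:00 (subtract 6h to convert from UTC+6).
Uma and Priya can make the full 13:30-15:00 slot — that's 2.

2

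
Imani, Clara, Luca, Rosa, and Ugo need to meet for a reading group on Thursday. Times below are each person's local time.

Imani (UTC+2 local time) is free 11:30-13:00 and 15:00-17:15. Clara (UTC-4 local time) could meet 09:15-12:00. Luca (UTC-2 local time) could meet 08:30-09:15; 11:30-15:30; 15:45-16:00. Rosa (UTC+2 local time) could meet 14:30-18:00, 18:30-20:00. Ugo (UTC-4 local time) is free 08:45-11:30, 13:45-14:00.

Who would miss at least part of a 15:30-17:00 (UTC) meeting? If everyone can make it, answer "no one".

Imani in UTC: 09:30-11:00, 13:00-15:15 (subtract 2h to convert from UTC+2).
Clara in UTC: 13:15-16:00 (add 4h to convert from UTC-4).
Luca in UTC: 10:30-11:15, 13:30-17:30, 17:45-18:00 (add 2h to convert from UTC-2).
Rosa in UTC: 12:30-16:00, 16:30-18:00 (subtract 2h to convert from UTC+2).
Ugo in UTC: 12:45-15:30, 17:45-18:00 (add 4h to convert from UTC-4).
Imani: not fully free for 15:30-17:00. Clara: not fully free for 15:30-17:00. Luca: free for 15:30-17:00. Rosa: not fully free for 15:30-17:00. Ugo: not fully free for 15:30-17:00.

Clara, Imani, Rosa, Ugo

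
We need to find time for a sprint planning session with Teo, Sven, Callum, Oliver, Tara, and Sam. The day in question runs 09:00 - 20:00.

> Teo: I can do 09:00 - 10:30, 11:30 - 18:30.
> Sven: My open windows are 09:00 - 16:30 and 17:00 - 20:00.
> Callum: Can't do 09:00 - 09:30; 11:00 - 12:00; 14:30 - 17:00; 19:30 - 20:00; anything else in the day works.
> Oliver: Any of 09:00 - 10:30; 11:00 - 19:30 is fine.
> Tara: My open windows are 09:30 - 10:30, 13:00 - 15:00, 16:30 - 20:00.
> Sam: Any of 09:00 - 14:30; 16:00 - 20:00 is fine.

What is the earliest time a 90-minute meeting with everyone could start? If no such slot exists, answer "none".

13:00

Teo free: 09:00-10:30, 11:30-18:30.
Sven free: 09:00-16:30, 17:00-20:00.
Callum free: 09:30-11:00, 12:00-14:30, 17:00-19:30 (invert busy blocks within the working day).
Oliver free: 09:00-10:30, 11:00-19:30.
Tara free: 09:30-10:30, 13:00-15:00, 16:30-20:00.
Sam free: 09:00-14:30, 16:00-20:00.
Teo ∩ Sven: 09:00-10:30, 11:30-16:30, 17:00-18:30.
Teo ∩ Sven ∩ Callum: 09:30-10:30, 12:00-14:30, 17:00-18:30.
Teo ∩ Sven ∩ Callum ∩ Oliver: 09:30-10:30, 12:00-14:30, 17:00-18:30.
Teo ∩ Sven ∩ Callum ∩ Oliver ∩ Tara: 09:30-10:30, 13:00-14:30, 17:00-18:30.
Teo ∩ Sven ∩ Callum ∩ Oliver ∩ Tara ∩ Sam: 09:30-10:30, 13:00-14:30, 17:00-18:30.
The first common window of at least 90 minutes is 13:00-14:30, so the earliest start is 13:00.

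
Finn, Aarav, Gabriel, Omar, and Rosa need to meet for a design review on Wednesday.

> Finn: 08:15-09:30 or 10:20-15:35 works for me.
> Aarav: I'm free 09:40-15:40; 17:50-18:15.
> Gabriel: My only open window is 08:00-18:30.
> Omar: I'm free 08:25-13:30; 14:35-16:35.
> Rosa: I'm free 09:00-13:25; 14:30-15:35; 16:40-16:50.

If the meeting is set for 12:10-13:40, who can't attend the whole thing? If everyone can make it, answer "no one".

Omar, Rosa

Finn: free for 12:10-13:40. Aarav: free for 12:10-13:40. Gabriel: free for 12:10-13:40. Omar: not fully free for 12:10-13:40. Rosa: not fully free for 12:10-13:40.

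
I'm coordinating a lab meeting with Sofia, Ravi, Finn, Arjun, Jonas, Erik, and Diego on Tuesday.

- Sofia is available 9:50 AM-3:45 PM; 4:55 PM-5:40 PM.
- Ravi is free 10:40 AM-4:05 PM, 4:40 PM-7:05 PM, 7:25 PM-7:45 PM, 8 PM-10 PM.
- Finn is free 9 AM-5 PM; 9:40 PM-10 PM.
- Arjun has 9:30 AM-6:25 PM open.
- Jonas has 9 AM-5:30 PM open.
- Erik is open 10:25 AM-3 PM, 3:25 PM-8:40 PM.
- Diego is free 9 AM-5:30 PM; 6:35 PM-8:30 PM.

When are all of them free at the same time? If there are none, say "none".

Sofia ∩ Ravi: 10:40-15:45, 16:55-17:40.
Sofia ∩ Ravi ∩ Finn: 10:40-15:45, 16:55-17:00.
Sofia ∩ Ravi ∩ Finn ∩ Arjun: 10:40-15:45, 16:55-17:00.
Sofia ∩ Ravi ∩ Finn ∩ Arjun ∩ Jonas: 10:40-15:45, 16:55-17:00.
Sofia ∩ Ravi ∩ Finn ∩ Arjun ∩ Jonas ∩ Erik: 10:40-15:00, 15:25-15:45, 16:55-17:00.
Sofia ∩ Ravi ∩ Finn ∩ Arjun ∩ Jonas ∩ Erik ∩ Diego: 10:40-15:00, 15:25-15:45, 16:55-17:00.

10:40-15:00, 15:25-15:45, 16:55-17:00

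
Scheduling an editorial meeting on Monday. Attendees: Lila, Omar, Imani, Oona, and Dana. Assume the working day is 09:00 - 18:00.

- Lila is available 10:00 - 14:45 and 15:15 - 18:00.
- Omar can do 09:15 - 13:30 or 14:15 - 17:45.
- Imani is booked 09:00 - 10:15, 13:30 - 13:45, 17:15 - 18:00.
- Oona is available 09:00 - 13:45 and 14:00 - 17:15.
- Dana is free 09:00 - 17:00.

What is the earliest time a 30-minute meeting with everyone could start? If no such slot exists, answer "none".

10:15

Lila free: 10:00-14:45, 15:15-18:00.
Omar free: 09:15-13:30, 14:15-17:45.
Imani free: 10:15-13:30, 13:45-17:15 (invert busy blocks within the working day).
Oona free: 09:00-13:45, 14:00-17:15.
Dana free: 09:00-17:00.
Lila ∩ Omar: 10:00-13:30, 14:15-14:45, 15:15-17:45.
Lila ∩ Omar ∩ Imani: 10:15-13:30, 14:15-14:45, 15:15-17:15.
Lila ∩ Omar ∩ Imani ∩ Oona: 10:15-13:30, 14:15-14:45, 15:15-17:15.
Lila ∩ Omar ∩ Imani ∩ Oona ∩ Dana: 10:15-13:30, 14:15-14:45, 15:15-17:00.
Those are the intersection windows.
The first common window of at least 30 minutes is 10:15-13:30, so the earliest start is 10:15.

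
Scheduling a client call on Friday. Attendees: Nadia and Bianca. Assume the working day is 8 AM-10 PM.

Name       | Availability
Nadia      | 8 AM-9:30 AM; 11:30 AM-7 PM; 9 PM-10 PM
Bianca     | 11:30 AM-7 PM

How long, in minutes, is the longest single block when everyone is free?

Nadia ∩ Bianca: 11:30-19:00.
So the common availability across everyone is 11:30-19:00.
The longest is 11:30-19:00 at 450 minutes.

450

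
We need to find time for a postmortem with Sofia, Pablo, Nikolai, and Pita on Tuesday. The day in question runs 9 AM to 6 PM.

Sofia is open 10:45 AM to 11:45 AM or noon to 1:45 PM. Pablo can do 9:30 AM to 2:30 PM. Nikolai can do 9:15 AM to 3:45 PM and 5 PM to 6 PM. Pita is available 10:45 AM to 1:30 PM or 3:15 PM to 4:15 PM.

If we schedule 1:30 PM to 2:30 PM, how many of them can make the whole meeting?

2

Pablo and Nikolai can make the full 13:30-14:30 slot — that's 2.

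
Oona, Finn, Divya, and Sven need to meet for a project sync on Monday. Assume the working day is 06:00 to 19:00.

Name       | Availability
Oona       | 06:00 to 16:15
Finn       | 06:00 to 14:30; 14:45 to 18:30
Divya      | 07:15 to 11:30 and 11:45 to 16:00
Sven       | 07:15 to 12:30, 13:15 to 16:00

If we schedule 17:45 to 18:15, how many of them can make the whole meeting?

Finn can make the full 17:45-18:15 slot — that's 1.

1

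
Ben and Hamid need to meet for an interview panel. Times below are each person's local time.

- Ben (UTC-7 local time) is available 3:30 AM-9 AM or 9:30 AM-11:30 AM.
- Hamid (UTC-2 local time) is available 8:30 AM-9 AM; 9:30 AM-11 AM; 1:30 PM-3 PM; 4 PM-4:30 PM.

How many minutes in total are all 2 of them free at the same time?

210

Ben in UTC: 10:30-16:00, 16:30-18:30 (add 7h to convert from UTC-7).
Hamid in UTC: 10:30-11:00, 11:30-13:00, 15:30-17:00, 18:00-18:30 (add 2h to convert from UTC-2).
Ben ∩ Hamid: 10:30-11:00, 11:30-13:00, 15:30-16:00, 16:30-17:00, 18:00-18:30.
Summing the common windows: 30 + 90 + 30 + 30 + 30 = 210 minutes.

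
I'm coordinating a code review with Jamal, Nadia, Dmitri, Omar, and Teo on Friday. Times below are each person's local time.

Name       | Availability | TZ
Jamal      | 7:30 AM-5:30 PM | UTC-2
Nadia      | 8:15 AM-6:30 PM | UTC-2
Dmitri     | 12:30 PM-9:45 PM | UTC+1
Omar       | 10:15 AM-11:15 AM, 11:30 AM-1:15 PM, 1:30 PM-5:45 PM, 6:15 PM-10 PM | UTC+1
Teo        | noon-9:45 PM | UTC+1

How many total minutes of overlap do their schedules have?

435

Jamal in UTC: 09:30-19:30 (add 2h to convert from UTC-2).
Nadia in UTC: 10:15-20:30 (add 2h to convert from UTC-2).
Dmitri in UTC: 11:30-20:45 (subtract 1h to convert from UTC+1).
Omar in UTC: 09:15-10:15, 10:30-12:15, 12:30-16:45, 17:15-21:00 (subtract 1h to convert from UTC+1).
Teo in UTC: 11:00-20:45 (subtract 1h to convert from UTC+1).
Jamal ∩ Nadia: 10:15-19:30.
Jamal ∩ Nadia ∩ Dmitri: 11:30-19:30.
Jamal ∩ Nadia ∩ Dmitri ∩ Omar: 11:30-12:15, 12:30-16:45, 17:15-19:30.
Jamal ∩ Nadia ∩ Dmitri ∩ Omar ∩ Teo: 11:30-12:15, 12:30-16:45, 17:15-19:30.
Summing the common windows: 45 + 255 + 135 = 435 minutes.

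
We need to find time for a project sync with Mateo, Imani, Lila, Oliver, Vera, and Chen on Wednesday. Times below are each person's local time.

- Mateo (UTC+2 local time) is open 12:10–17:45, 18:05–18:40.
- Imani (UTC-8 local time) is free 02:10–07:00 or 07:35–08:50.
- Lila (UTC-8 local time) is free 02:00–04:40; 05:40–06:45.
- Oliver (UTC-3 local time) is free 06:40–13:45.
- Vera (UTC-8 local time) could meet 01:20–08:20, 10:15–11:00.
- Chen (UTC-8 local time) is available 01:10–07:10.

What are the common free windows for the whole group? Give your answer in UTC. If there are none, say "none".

10:10-12:40, 13:40-14:45

Mateo in UTC: 10:10-15:45, 16:05-16:40 (subtract 2h to convert from UTC+2).
Imani in UTC: 10:10-15:00, 15:35-16:50 (add 8h to convert from UTC-8).
Lila in UTC: 10:00-12:40, 13:40-14:45 (add 8h to convert from UTC-8).
Oliver in UTC: 09:40-16:45 (add 3h to convert from UTC-3).
Vera in UTC: 09:20-16:20, 18:15-19:00 (add 8h to convert from UTC-8).
Chen in UTC: 09:10-15:10 (add 8h to convert from UTC-8).
Mateo ∩ Imani: 10:10-15:00, 15:35-15:45, 16:05-16:40.
Mateo ∩ Imani ∩ Lila: 10:10-12:40, 13:40-14:45.
Mateo ∩ Imani ∩ Lila ∩ Oliver: 10:10-12:40, 13:40-14:45.
Mateo ∩ Imani ∩ Lila ∩ Oliver ∩ Vera: 10:10-12:40, 13:40-14:45.
Mateo ∩ Imani ∩ Lila ∩ Oliver ∩ Vera ∩ Chen: 10:10-12:40, 13:40-14:45.
So the common availability across everyone is 10:10-12:40, 13:40-14:45.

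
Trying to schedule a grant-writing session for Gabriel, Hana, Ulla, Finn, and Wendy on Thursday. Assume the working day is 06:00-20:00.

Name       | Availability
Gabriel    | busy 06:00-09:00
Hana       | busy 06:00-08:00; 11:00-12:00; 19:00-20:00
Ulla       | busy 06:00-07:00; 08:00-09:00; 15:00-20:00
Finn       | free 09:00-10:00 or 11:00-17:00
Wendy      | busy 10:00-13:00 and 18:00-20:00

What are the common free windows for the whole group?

Gabriel free: 09:00-20:00 (invert busy blocks within the working day).
Hana free: 08:00-11:00, 12:00-19:00 (invert busy blocks within the working day).
Ulla free: 07:00-08:00, 09:00-15:00 (invert busy blocks within the working day).
Finn free: 09:00-10:00, 11:00-17:00.
Wendy free: 06:00-10:00, 13:00-18:00 (invert busy blocks within the working day).
Gabriel ∩ Hana: 09:00-11:00, 12:00-19:00.
Gabriel ∩ Hana ∩ Ulla: 09:00-11:00, 12:00-15:00.
Gabriel ∩ Hana ∩ Ulla ∩ Finn: 09:00-10:00, 12:00-15:00.
Gabriel ∩ Hana ∩ Ulla ∩ Finn ∩ Wendy: 09:00-10:00, 13:00-15:00.
Those are the intersection windows.

09:00-10:00, 13:00-15:00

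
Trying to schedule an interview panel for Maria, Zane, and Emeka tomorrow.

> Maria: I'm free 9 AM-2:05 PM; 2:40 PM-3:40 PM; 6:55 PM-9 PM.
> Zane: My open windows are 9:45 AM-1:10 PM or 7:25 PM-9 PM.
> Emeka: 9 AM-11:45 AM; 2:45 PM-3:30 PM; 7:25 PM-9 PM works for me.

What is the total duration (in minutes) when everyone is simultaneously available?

215

Maria ∩ Zane: 09:45-13:10, 19:25-21:00.
Maria ∩ Zane ∩ Emeka: 09:45-11:45, 19:25-21:00.
Summing the common windows: 120 + 95 = 215 minutes.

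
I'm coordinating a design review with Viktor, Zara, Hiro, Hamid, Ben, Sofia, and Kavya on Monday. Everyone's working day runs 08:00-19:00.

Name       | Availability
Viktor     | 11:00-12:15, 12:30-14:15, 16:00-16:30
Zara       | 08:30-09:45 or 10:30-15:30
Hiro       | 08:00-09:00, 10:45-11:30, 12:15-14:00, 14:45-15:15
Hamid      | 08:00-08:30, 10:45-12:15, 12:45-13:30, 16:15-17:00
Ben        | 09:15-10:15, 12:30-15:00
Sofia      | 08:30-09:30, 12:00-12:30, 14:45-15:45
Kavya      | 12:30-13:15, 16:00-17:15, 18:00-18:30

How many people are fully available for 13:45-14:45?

Zara and Ben can make the full 13:45-14:45 slot — that's 2.

2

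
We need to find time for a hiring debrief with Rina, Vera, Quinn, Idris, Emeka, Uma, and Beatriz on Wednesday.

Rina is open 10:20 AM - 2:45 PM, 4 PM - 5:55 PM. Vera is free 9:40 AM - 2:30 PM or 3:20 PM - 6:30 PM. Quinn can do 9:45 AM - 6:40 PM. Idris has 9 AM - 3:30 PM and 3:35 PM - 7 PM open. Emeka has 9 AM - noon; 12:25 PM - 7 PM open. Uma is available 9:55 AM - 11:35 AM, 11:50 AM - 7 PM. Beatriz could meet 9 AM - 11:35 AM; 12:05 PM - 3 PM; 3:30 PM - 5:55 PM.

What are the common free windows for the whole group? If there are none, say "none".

Rina ∩ Vera: 10:20-14:30, 16:00-17:55.
Rina ∩ Vera ∩ Quinn: 10:20-14:30, 16:00-17:55.
Rina ∩ Vera ∩ Quinn ∩ Idris: 10:20-14:30, 16:00-17:55.
Rina ∩ Vera ∩ Quinn ∩ Idris ∩ Emeka: 10:20-12:00, 12:25-14:30, 16:00-17:55.
Rina ∩ Vera ∩ Quinn ∩ Idris ∩ Emeka ∩ Uma: 10:20-11:35, 11:50-12:00, 12:25-14:30, 16:00-17:55.
Rina ∩ Vera ∩ Quinn ∩ Idris ∩ Emeka ∩ Uma ∩ Beatriz: 10:20-11:35, 12:25-14:30, 16:00-17:55.

10:20-11:35, 12:25-14:30, 16:00-17:55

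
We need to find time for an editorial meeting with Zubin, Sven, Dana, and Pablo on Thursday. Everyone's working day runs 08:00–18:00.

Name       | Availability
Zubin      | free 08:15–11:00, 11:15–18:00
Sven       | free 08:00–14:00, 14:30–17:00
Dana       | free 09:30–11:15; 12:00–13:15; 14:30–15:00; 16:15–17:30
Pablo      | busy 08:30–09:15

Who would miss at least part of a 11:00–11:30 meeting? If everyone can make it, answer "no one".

Dana, Zubin

Zubin free: 08:15-11:00, 11:15-18:00.
Sven free: 08:00-14:00, 14:30-17:00.
Dana free: 09:30-11:15, 12:00-13:15, 14:30-15:00, 16:15-17:30.
Pablo free: 08:00-08:30, 09:15-18:00 (invert busy blocks within the working day).
Zubin: not fully free for 11:00-11:30. Sven: free for 11:00-11:30. Dana: not fully free for 11:00-11:30. Pablo: free for 11:00-11:30.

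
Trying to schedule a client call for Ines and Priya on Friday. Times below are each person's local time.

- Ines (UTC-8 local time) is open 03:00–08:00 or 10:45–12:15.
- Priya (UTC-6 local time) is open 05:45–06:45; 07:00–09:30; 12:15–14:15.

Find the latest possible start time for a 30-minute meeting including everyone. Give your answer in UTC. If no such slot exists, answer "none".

19:45

Ines in UTC: 11:00-16:00, 18:45-20:15 (add 8h to convert from UTC-8).
Priya in UTC: 11:45-12:45, 13:00-15:30, 18:15-20:15 (add 6h to convert from UTC-6).
Ines ∩ Priya: 11:45-12:45, 13:00-15:30, 18:45-20:15.
The last common window of at least 30 minutes is 18:45-20:15; a 30-minute meeting can start as late as 19:45 and still end by 20:15.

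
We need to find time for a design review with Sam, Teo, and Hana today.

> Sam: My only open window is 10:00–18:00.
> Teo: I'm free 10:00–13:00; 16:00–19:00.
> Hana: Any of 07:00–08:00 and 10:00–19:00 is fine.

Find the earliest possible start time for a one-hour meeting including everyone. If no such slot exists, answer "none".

10:00

Sam ∩ Teo: 10:00-13:00, 16:00-18:00.
Sam ∩ Teo ∩ Hana: 10:00-13:00, 16:00-18:00.
So the common availability across everyone is 10:00-13:00, 16:00-18:00.
The first common window of at least 60 minutes is 10:00-13:00, so the earliest start is 10:00.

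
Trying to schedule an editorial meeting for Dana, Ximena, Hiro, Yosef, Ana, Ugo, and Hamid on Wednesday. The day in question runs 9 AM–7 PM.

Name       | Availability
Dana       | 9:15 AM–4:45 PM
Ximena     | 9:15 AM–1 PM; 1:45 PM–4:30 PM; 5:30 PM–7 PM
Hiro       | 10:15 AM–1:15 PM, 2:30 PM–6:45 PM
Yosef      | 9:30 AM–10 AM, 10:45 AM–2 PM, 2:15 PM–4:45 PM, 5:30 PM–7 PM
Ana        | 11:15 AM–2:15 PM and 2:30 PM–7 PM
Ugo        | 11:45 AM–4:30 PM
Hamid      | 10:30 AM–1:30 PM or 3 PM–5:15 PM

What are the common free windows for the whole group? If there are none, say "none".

Dana ∩ Ximena: 09:15-13:00, 13:45-16:30.
Dana ∩ Ximena ∩ Hiro: 10:15-13:00, 14:30-16:30.
Dana ∩ Ximena ∩ Hiro ∩ Yosef: 10:45-13:00, 14:30-16:30.
Dana ∩ Ximena ∩ Hiro ∩ Yosef ∩ Ana: 11:15-13:00, 14:30-16:30.
Dana ∩ Ximena ∩ Hiro ∩ Yosef ∩ Ana ∩ Ugo: 11:45-13:00, 14:30-16:30.
Dana ∩ Ximena ∩ Hiro ∩ Yosef ∩ Ana ∩ Ugo ∩ Hamid: 11:45-13:00, 15:00-16:30.

11:45-13:00, 15:00-16:30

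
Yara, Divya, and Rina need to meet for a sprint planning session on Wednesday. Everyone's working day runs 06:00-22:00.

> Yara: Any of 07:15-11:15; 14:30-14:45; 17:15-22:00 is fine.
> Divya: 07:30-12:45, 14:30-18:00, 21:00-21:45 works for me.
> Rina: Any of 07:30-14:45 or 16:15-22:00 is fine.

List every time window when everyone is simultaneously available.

Yara ∩ Divya: 07:30-11:15, 14:30-14:45, 17:15-18:00, 21:00-21:45.
Yara ∩ Divya ∩ Rina: 07:30-11:15, 14:30-14:45, 17:15-18:00, 21:00-21:45.
So the common availability across everyone is 07:30-11:15, 14:30-14:45, 17:15-18:00, 21:00-21:45.

07:30-11:15, 14:30-14:45, 17:15-18:00, 21:00-21:45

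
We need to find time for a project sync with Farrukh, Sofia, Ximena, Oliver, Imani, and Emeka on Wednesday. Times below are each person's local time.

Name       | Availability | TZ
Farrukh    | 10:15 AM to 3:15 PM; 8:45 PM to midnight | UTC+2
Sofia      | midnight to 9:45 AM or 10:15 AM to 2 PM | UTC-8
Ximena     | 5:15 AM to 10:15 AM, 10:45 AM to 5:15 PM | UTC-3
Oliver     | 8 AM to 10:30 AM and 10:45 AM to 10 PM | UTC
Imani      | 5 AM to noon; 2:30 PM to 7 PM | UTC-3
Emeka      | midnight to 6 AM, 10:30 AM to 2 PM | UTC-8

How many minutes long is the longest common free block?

150

Farrukh in UTC: 08:15-13:15, 18:45-22:00 (subtract 2h to convert from UTC+2).
Sofia in UTC: 08:00-17:45, 18:15-22:00 (add 8h to convert from UTC-8).
Ximena in UTC: 08:15-13:15, 13:45-20:15 (add 3h to convert from UTC-3).
Oliver in UTC: 08:00-10:30, 10:45-22:00.
Imani in UTC: 08:00-15:00, 17:30-22:00 (add 3h to convert from UTC-3).
Emeka in UTC: 08:00-14:00, 18:30-22:00 (add 8h to convert from UTC-8).
Farrukh ∩ Sofia: 08:15-13:15, 18:45-22:00.
Farrukh ∩ Sofia ∩ Ximena: 08:15-13:15, 18:45-20:15.
Farrukh ∩ Sofia ∩ Ximena ∩ Oliver: 08:15-10:30, 10:45-13:15, 18:45-20:15.
Farrukh ∩ Sofia ∩ Ximena ∩ Oliver ∩ Imani: 08:15-10:30, 10:45-13:15, 18:45-20:15.
Farrukh ∩ Sofia ∩ Ximena ∩ Oliver ∩ Imani ∩ Emeka: 08:15-10:30, 10:45-13:15, 18:45-20:15.
So the common availability across everyone is 08:15-10:30, 10:45-13:15, 18:45-20:15.
The longest is 10:45-13:15 at 150 minutes.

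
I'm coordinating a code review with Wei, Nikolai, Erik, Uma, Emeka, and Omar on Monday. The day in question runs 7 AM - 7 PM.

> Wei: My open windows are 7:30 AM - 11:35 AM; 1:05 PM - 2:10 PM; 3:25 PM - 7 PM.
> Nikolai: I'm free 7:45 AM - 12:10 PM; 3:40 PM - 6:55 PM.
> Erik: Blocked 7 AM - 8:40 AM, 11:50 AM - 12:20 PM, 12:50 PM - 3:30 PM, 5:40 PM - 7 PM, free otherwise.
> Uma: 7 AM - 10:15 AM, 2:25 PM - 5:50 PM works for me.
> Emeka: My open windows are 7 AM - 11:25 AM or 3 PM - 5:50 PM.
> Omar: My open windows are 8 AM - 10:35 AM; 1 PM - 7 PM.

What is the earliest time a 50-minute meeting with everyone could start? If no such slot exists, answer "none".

Wei free: 07:30-11:35, 13:05-14:10, 15:25-19:00.
Nikolai free: 07:45-12:10, 15:40-18:55.
Erik free: 08:40-11:50, 12:20-12:50, 15:30-17:40 (invert busy blocks within the working day).
Uma free: 07:00-10:15, 14:25-17:50.
Emeka free: 07:00-11:25, 15:00-17:50.
Omar free: 08:00-10:35, 13:00-19:00.
Wei ∩ Nikolai: 07:45-11:35, 15:40-18:55.
Wei ∩ Nikolai ∩ Erik: 08:40-11:35, 15:40-17:40.
Wei ∩ Nikolai ∩ Erik ∩ Uma: 08:40-10:15, 15:40-17:40.
Wei ∩ Nikolai ∩ Erik ∩ Uma ∩ Emeka: 08:40-10:15, 15:40-17:40.
Wei ∩ Nikolai ∩ Erik ∩ Uma ∩ Emeka ∩ Omar: 08:40-10:15, 15:40-17:40.
Those are the intersection windows.
The first common window of at least 50 minutes is 08:40-10:15, so the earliest start is 08:40.

08:40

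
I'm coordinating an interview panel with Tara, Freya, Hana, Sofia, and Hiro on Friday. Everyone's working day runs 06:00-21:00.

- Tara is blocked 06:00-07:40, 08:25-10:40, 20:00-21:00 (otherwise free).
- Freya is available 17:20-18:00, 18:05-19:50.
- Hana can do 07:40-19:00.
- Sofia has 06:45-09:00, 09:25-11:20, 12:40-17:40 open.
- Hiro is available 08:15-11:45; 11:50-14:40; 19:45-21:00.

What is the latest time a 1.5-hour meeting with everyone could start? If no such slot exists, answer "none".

none

Tara free: 07:40-08:25, 10:40-20:00 (invert busy blocks within the working day).
Freya free: 17:20-18:00, 18:05-19:50.
Hana free: 07:40-19:00.
Sofia free: 06:45-09:00, 09:25-11:20, 12:40-17:40.
Hiro free: 08:15-11:45, 11:50-14:40, 19:45-21:00.
Tara ∩ Freya: 17:20-18:00, 18:05-19:50.
Tara ∩ Freya ∩ Hana: 17:20-18:00, 18:05-19:00.
Tara ∩ Freya ∩ Hana ∩ Sofia: 17:20-17:40.
Tara ∩ Freya ∩ Hana ∩ Sofia ∩ Hiro: ∅.
There is no time when everyone is free.
No common window is at least 90 minutes long.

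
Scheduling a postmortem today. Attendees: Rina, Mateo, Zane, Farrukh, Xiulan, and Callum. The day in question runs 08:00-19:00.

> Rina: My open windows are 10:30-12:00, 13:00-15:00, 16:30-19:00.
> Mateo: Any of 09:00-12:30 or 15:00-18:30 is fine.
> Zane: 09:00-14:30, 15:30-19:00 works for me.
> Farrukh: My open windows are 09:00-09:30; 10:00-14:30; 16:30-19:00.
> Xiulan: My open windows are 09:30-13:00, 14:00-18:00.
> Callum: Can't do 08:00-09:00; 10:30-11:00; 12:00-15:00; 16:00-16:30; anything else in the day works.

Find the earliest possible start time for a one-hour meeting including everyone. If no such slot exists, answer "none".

Rina free: 10:30-12:00, 13:00-15:00, 16:30-19:00.
Mateo free: 09:00-12:30, 15:00-18:30.
Zane free: 09:00-14:30, 15:30-19:00.
Farrukh free: 09:00-09:30, 10:00-14:30, 16:30-19:00.
Xiulan free: 09:30-13:00, 14:00-18:00.
Callum free: 09:00-10:30, 11:00-12:00, 15:00-16:00, 16:30-19:00 (invert busy blocks within the working day).
Rina ∩ Mateo: 10:30-12:00, 16:30-18:30.
Rina ∩ Mateo ∩ Zane: 10:30-12:00, 16:30-18:30.
Rina ∩ Mateo ∩ Zane ∩ Farrukh: 10:30-12:00, 16:30-18:30.
Rina ∩ Mateo ∩ Zane ∩ Farrukh ∩ Xiulan: 10:30-12:00, 16:30-18:00.
Rina ∩ Mateo ∩ Zane ∩ Farrukh ∩ Xiulan ∩ Callum: 11:00-12:00, 16:30-18:00.
The first common window of at least 60 minutes is 11:00-12:00, so the earliest start is 11:00.

11:00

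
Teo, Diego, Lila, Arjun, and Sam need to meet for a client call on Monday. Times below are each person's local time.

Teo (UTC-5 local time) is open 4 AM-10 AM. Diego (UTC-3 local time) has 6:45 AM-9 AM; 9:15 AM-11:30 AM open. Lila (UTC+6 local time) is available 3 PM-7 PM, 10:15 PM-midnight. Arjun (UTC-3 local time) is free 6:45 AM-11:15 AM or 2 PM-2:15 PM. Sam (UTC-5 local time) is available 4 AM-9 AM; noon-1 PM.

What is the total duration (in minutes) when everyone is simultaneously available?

Teo in UTC: 09:00-15:00 (add 5h to convert from UTC-5).
Diego in UTC: 09:45-12:00, 12:15-14:30 (add 3h to convert from UTC-3).
Lila in UTC: 09:00-13:00, 16:15-18:00 (subtract 6h to convert from UTC+6).
Arjun in UTC: 09:45-14:15, 17:00-17:15 (add 3h to convert from UTC-3).
Sam in UTC: 09:00-14:00, 17:00-18:00 (add 5h to convert from UTC-5).
Teo ∩ Diego: 09:45-12:00, 12:15-14:30.
Teo ∩ Diego ∩ Lila: 09:45-12:00, 12:15-13:00.
Teo ∩ Diego ∩ Lila ∩ Arjun: 09:45-12:00, 12:15-13:00.
Teo ∩ Diego ∩ Lila ∩ Arjun ∩ Sam: 09:45-12:00, 12:15-13:00.
Summing the common windows: 135 + 45 = 180 minutes.

180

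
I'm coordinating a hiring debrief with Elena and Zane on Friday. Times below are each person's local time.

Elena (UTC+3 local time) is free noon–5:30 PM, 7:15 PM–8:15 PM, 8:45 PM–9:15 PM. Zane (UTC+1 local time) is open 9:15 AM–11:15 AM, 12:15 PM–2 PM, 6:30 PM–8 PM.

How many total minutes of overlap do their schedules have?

Elena in UTC: 09:00-14:30, 16:15-17:15, 17:45-18:15 (subtract 3h to convert from UTC+3).
Zane in UTC: 08:15-10:15, 11:15-13:00, 17:30-19:00 (subtract 1h to convert from UTC+1).
Elena ∩ Zane: 09:00-10:15, 11:15-13:00, 17:45-18:15.
So the common availability across everyone is 09:00-10:15, 11:15-13:00, 17:45-18:15.
Summing the common windows: 75 + 105 + 30 = 210 minutes.

210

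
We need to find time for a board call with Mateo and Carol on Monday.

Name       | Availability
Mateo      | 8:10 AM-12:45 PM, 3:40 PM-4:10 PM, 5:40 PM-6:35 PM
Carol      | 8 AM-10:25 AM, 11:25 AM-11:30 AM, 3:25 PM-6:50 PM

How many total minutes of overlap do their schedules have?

Mateo ∩ Carol: 08:10-10:25, 11:25-11:30, 15:40-16:10, 17:40-18:35.
Summing the common windows: 135 + 5 + 30 + 55 = 225 minutes.

225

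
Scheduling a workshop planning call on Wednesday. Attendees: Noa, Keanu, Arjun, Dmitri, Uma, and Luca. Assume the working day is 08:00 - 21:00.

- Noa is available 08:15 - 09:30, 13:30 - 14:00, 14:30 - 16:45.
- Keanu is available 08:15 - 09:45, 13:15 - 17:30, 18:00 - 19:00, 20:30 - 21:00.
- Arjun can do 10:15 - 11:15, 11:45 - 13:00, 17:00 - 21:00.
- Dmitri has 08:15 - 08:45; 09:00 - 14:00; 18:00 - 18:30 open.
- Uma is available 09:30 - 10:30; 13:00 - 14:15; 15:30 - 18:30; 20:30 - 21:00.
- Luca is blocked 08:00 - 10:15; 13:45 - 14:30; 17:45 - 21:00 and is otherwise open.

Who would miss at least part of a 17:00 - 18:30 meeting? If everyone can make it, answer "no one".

Dmitri, Keanu, Luca, Noa

Noa free: 08:15-09:30, 13:30-14:00, 14:30-16:45.
Keanu free: 08:15-09:45, 13:15-17:30, 18:00-19:00, 20:30-21:00.
Arjun free: 10:15-11:15, 11:45-13:00, 17:00-21:00.
Dmitri free: 08:15-08:45, 09:00-14:00, 18:00-18:30.
Uma free: 09:30-10:30, 13:00-14:15, 15:30-18:30, 20:30-21:00.
Luca free: 10:15-13:45, 14:30-17:45 (invert busy blocks within the working day).
Noa: not fully free for 17:00-18:30. Keanu: not fully free for 17:00-18:30. Arjun: free for 17:00-18:30. Dmitri: not fully free for 17:00-18:30. Uma: free for 17:00-18:30. Luca: not fully free for 17:00-18:30.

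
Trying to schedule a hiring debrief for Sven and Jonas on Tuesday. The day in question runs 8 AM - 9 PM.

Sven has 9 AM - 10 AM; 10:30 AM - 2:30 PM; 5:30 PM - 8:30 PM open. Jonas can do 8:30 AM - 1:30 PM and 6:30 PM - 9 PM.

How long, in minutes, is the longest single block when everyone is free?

180

Sven ∩ Jonas: 09:00-10:00, 10:30-13:30, 18:30-20:30.
The longest is 10:30-13:30 at 180 minutes.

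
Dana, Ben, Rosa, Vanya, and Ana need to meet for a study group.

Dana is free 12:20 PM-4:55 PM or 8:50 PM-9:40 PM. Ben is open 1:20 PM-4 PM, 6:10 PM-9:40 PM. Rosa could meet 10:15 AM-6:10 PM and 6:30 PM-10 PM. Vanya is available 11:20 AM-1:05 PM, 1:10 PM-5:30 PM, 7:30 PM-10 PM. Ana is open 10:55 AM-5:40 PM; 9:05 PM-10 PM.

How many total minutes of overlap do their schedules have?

195

Dana ∩ Ben: 13:20-16:00, 20:50-21:40.
Dana ∩ Ben ∩ Rosa: 13:20-16:00, 20:50-21:40.
Dana ∩ Ben ∩ Rosa ∩ Vanya: 13:20-16:00, 20:50-21:40.
Dana ∩ Ben ∩ Rosa ∩ Vanya ∩ Ana: 13:20-16:00, 21:05-21:40.
Summing the common windows: 160 + 35 = 195 minutes.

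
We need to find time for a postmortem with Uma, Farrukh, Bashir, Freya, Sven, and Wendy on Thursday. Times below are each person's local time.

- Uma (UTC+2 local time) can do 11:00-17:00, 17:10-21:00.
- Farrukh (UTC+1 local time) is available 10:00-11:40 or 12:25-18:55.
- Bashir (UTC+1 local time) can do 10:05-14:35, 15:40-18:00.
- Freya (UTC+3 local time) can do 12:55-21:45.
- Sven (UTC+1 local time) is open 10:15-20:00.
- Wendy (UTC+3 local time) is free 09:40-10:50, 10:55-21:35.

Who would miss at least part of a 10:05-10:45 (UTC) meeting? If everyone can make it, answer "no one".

Uma in UTC: 09:00-15:00, 15:10-19:00 (subtract 2h to convert from UTC+2).
Farrukh in UTC: 09:00-10:40, 11:25-17:55 (subtract 1h to convert from UTC+1).
Bashir in UTC: 09:05-13:35, 14:40-17:00 (subtract 1h to convert from UTC+1).
Freya in UTC: 09:55-18:45 (subtract 3h to convert from UTC+3).
Sven in UTC: 09:15-19:00 (subtract 1h to convert from UTC+1).
Wendy in UTC: 06:40-07:50, 07:55-18:35 (subtract 3h to convert from UTC+3).
Uma: free for 10:05-10:45. Farrukh: not fully free for 10:05-10:45. Bashir: free for 10:05-10:45. Freya: free for 10:05-10:45. Sven: free for 10:05-10:45. Wendy: free for 10:05-10:45.

Farrukh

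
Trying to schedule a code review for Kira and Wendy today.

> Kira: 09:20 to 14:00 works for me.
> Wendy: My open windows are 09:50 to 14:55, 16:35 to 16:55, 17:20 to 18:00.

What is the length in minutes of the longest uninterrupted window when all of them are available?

250

Kira ∩ Wendy: 09:50-14:00.
Those are the intersection windows.
The longest is 09:50-14:00 at 250 minutes.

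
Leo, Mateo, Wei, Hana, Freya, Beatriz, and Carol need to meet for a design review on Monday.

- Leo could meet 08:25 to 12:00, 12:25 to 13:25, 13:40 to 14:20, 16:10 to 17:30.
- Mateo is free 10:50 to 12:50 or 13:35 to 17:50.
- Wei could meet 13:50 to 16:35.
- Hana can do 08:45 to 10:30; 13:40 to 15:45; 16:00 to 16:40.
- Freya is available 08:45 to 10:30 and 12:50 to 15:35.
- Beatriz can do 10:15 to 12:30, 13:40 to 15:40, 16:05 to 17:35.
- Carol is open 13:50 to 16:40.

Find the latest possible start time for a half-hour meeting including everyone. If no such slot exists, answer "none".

13:50

Leo ∩ Mateo: 10:50-12:00, 12:25-12:50, 13:40-14:20, 16:10-17:30.
Leo ∩ Mateo ∩ Wei: 13:50-14:20, 16:10-16:35.
Leo ∩ Mateo ∩ Wei ∩ Hana: 13:50-14:20, 16:10-16:35.
Leo ∩ Mateo ∩ Wei ∩ Hana ∩ Freya: 13:50-14:20.
Leo ∩ Mateo ∩ Wei ∩ Hana ∩ Freya ∩ Beatriz: 13:50-14:20.
Leo ∩ Mateo ∩ Wei ∩ Hana ∩ Freya ∩ Beatriz ∩ Carol: 13:50-14:20.
The last common window of at least 30 minutes is 13:50-14:20; a 30-minute meeting can start as late as 13:50 and still end by 14:20.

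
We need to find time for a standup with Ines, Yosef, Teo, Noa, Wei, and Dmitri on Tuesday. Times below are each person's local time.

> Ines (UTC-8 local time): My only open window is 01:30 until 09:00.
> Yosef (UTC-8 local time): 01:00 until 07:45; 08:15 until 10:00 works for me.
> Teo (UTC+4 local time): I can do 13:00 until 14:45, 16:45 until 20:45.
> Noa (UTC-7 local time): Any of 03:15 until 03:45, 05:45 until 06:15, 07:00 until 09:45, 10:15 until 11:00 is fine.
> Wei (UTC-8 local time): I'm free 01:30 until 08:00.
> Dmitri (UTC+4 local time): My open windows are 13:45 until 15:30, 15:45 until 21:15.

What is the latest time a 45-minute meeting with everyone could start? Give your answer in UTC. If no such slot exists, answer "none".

15:00

Ines in UTC: 09:30-17:00 (add 8h to convert from UTC-8).
Yosef in UTC: 09:00-15:45, 16:15-18:00 (add 8h to convert from UTC-8).
Teo in UTC: 09:00-10:45, 12:45-16:45 (subtract 4h to convert from UTC+4).
Noa in UTC: 10:15-10:45, 12:45-13:15, 14:00-16:45, 17:15-18:00 (add 7h to convert from UTC-7).
Wei in UTC: 09:30-16:00 (add 8h to convert from UTC-8).
Dmitri in UTC: 09:45-11:30, 11:45-17:15 (subtract 4h to convert from UTC+4).
Ines ∩ Yosef: 09:30-15:45, 16:15-17:00.
Ines ∩ Yosef ∩ Teo: 09:30-10:45, 12:45-15:45, 16:15-16:45.
Ines ∩ Yosef ∩ Teo ∩ Noa: 10:15-10:45, 12:45-13:15, 14:00-15:45, 16:15-16:45.
Ines ∩ Yosef ∩ Teo ∩ Noa ∩ Wei: 10:15-10:45, 12:45-13:15, 14:00-15:45.
Ines ∩ Yosef ∩ Teo ∩ Noa ∩ Wei ∩ Dmitri: 10:15-10:45, 12:45-13:15, 14:00-15:45.
Those are the intersection windows.
The last common window of at least 45 minutes is 14:00-15:45; a 45-minute meeting can start as late as 15:00 and still end by 15:45.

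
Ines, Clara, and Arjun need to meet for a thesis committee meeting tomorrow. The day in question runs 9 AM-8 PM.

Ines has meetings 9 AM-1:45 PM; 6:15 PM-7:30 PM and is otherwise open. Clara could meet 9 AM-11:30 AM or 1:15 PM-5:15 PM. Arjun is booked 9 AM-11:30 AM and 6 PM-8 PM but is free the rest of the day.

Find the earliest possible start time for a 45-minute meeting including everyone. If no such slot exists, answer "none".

Ines free: 13:45-18:15, 19:30-20:00 (invert busy blocks within the working day).
Clara free: 09:00-11:30, 13:15-17:15.
Arjun free: 11:30-18:00 (invert busy blocks within the working day).
Ines ∩ Clara: 13:45-17:15.
Ines ∩ Clara ∩ Arjun: 13:45-17:15.
The first common window of at least 45 minutes is 13:45-17:15, so the earliest start is 13:45.

13:45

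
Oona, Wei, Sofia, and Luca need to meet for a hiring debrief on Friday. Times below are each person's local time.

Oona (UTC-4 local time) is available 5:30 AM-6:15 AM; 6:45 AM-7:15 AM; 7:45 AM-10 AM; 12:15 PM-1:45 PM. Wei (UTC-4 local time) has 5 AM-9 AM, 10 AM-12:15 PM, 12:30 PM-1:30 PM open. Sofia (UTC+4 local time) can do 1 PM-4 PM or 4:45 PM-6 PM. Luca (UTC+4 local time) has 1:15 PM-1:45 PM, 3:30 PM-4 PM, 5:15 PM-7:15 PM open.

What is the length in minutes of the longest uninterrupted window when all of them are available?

Oona in UTC: 09:30-10:15, 10:45-11:15, 11:45-14:00, 16:15-17:45 (add 4h to convert from UTC-4).
Wei in UTC: 09:00-13:00, 14:00-16:15, 16:30-17:30 (add 4h to convert from UTC-4).
Sofia in UTC: 09:00-12:00, 12:45-14:00 (subtract 4h to convert from UTC+4).
Luca in UTC: 09:15-09:45, 11:30-12:00, 13:15-15:15 (subtract 4h to convert from UTC+4).
Oona ∩ Wei: 09:30-10:15, 10:45-11:15, 11:45-13:00, 16:30-17:30.
Oona ∩ Wei ∩ Sofia: 09:30-10:15, 10:45-11:15, 11:45-12:00, 12:45-13:00.
Oona ∩ Wei ∩ Sofia ∩ Luca: 09:30-09:45, 11:45-12:00.
So the common availability across everyone is 09:30-09:45, 11:45-12:00.
The longest is 09:30-09:45 at 15 minutes.

15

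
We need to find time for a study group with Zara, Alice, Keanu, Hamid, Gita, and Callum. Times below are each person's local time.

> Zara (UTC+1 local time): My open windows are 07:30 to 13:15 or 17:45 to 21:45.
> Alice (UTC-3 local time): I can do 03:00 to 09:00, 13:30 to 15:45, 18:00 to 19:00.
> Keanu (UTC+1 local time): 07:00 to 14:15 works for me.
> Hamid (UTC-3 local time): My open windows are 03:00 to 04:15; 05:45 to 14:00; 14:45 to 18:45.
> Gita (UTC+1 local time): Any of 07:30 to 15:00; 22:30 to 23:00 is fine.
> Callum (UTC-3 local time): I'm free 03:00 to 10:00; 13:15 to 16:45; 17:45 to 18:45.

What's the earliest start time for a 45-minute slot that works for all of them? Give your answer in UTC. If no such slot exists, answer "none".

Zara in UTC: 06:30-12:15, 16:45-20:45 (subtract 1h to convert from UTC+1).
Alice in UTC: 06:00-12:00, 16:30-18:45, 21:00-22:00 (add 3h to convert from UTC-3).
Keanu in UTC: 06:00-13:15 (subtract 1h to convert from UTC+1).
Hamid in UTC: 06:00-07:15, 08:45-17:00, 17:45-21:45 (add 3h to convert from UTC-3).
Gita in UTC: 06:30-14:00, 21:30-22:00 (subtract 1h to convert from UTC+1).
Callum in UTC: 06:00-13:00, 16:15-19:45, 20:45-21:45 (add 3h to convert from UTC-3).
Zara ∩ Alice: 06:30-12:00, 16:45-18:45.
Zara ∩ Alice ∩ Keanu: 06:30-12:00.
Zara ∩ Alice ∩ Keanu ∩ Hamid: 06:30-07:15, 08:45-12:00.
Zara ∩ Alice ∩ Keanu ∩ Hamid ∩ Gita: 06:30-07:15, 08:45-12:00.
Zara ∩ Alice ∩ Keanu ∩ Hamid ∩ Gita ∩ Callum: 06:30-07:15, 08:45-12:00.
Those are the intersection windows.
The first common window of at least 45 minutes is 06:30-07:15, so the earliest start is 06:30.

06:30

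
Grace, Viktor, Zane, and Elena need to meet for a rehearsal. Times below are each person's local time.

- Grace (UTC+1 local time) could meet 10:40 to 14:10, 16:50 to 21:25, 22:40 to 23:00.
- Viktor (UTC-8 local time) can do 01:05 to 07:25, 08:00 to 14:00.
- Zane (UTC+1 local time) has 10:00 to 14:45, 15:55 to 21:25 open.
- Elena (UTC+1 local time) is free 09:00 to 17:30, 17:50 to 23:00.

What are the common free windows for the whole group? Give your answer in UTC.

09:40-13:10, 16:00-16:30, 16:50-20:25

Grace in UTC: 09:40-13:10, 15:50-20:25, 21:40-22:00 (subtract 1h to convert from UTC+1).
Viktor in UTC: 09:05-15:25, 16:00-22:00 (add 8h to convert from UTC-8).
Zane in UTC: 09:00-13:45, 14:55-20:25 (subtract 1h to convert from UTC+1).
Elena in UTC: 08:00-16:30, 16:50-22:00 (subtract 1h to convert from UTC+1).
Grace ∩ Viktor: 09:40-13:10, 16:00-20:25, 21:40-22:00.
Grace ∩ Viktor ∩ Zane: 09:40-13:10, 16:00-20:25.
Grace ∩ Viktor ∩ Zane ∩ Elena: 09:40-13:10, 16:00-16:30, 16:50-20:25.
Those are the intersection windows.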